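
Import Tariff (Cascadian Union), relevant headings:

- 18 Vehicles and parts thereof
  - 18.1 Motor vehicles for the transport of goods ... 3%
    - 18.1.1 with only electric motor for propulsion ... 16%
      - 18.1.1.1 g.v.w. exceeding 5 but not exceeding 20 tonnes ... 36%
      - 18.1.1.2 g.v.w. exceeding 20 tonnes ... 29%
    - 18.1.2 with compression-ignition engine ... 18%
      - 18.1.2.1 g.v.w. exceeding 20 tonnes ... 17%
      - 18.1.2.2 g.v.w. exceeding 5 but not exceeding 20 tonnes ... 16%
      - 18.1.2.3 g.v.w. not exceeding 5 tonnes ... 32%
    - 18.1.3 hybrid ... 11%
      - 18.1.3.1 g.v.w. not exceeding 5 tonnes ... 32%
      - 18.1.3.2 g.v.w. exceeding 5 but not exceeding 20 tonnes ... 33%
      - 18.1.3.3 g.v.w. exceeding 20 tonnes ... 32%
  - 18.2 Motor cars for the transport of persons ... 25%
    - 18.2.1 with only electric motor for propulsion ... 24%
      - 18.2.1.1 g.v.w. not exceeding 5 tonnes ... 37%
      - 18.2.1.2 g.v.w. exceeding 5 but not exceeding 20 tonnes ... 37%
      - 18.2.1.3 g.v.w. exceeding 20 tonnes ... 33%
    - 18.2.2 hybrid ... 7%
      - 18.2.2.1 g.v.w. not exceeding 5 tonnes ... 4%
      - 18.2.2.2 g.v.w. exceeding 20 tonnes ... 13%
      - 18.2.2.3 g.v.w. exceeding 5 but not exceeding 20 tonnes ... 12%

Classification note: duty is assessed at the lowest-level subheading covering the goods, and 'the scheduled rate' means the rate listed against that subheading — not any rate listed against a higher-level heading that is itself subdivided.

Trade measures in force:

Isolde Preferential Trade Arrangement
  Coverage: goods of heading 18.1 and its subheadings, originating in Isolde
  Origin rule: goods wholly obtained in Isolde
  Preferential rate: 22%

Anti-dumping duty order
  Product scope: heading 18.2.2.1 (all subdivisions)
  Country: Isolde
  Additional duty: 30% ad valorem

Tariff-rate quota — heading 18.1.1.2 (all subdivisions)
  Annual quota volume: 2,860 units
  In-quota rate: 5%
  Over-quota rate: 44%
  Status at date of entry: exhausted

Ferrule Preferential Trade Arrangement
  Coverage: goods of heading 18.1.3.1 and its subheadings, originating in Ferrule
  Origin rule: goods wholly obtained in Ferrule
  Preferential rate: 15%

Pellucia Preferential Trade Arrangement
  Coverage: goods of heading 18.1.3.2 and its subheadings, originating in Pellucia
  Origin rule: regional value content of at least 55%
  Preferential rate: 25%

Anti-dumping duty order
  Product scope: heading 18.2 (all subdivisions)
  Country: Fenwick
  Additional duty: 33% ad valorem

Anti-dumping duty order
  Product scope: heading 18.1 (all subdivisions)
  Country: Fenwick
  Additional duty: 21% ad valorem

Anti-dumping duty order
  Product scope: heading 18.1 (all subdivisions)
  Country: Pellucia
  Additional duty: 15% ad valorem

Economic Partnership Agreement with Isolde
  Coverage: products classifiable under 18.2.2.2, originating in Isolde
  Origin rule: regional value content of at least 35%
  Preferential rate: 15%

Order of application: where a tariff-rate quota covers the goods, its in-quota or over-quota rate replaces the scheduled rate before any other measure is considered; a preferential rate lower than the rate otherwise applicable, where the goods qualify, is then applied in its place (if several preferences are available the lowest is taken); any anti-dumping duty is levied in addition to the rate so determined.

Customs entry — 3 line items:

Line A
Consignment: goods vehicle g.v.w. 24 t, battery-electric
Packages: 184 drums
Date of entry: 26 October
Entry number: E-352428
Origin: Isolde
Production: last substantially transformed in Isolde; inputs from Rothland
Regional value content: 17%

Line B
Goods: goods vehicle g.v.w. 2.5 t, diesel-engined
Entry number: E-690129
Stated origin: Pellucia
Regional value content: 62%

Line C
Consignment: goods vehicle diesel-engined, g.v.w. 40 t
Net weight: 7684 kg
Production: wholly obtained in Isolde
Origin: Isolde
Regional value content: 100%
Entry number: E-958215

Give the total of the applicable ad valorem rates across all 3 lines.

Line A: goods vehicle → 18.1; battery-electric → 18.1.1; g.v.w. 24 t → 18.1.1.2. Scheduled 29%. quota on 18.1.1.2 exhausted → over-quota 44%; Isolde agreement on 18.1: not wholly obtained; Isolde agreement on 18.2.2.2: 18.1.1.2 not covered. → 44%.
Line B: goods vehicle → 18.1; diesel-engined → 18.1.2; g.v.w. 2.5 t → 18.1.2.3. Scheduled 32%. Pellucia agreement on 18.1.3.2: 18.1.2.3 not covered; anti-dumping (Pellucia, 18.1): +15%; total 32% + 15% = 47%. → 47%.
Line C: goods vehicle → 18.1; diesel-engined → 18.1.2; g.v.w. 40 t → 18.1.2.1. Scheduled 17%. Isolde agreement on 18.1: wholly obtained → 22% available; Isolde agreement on 18.2.2.2: 18.1.2.1 not covered; preference 22% not lower than 17% → no reduction. → 17%.
Sum: 44% + 47% + 17% = 108%.

108%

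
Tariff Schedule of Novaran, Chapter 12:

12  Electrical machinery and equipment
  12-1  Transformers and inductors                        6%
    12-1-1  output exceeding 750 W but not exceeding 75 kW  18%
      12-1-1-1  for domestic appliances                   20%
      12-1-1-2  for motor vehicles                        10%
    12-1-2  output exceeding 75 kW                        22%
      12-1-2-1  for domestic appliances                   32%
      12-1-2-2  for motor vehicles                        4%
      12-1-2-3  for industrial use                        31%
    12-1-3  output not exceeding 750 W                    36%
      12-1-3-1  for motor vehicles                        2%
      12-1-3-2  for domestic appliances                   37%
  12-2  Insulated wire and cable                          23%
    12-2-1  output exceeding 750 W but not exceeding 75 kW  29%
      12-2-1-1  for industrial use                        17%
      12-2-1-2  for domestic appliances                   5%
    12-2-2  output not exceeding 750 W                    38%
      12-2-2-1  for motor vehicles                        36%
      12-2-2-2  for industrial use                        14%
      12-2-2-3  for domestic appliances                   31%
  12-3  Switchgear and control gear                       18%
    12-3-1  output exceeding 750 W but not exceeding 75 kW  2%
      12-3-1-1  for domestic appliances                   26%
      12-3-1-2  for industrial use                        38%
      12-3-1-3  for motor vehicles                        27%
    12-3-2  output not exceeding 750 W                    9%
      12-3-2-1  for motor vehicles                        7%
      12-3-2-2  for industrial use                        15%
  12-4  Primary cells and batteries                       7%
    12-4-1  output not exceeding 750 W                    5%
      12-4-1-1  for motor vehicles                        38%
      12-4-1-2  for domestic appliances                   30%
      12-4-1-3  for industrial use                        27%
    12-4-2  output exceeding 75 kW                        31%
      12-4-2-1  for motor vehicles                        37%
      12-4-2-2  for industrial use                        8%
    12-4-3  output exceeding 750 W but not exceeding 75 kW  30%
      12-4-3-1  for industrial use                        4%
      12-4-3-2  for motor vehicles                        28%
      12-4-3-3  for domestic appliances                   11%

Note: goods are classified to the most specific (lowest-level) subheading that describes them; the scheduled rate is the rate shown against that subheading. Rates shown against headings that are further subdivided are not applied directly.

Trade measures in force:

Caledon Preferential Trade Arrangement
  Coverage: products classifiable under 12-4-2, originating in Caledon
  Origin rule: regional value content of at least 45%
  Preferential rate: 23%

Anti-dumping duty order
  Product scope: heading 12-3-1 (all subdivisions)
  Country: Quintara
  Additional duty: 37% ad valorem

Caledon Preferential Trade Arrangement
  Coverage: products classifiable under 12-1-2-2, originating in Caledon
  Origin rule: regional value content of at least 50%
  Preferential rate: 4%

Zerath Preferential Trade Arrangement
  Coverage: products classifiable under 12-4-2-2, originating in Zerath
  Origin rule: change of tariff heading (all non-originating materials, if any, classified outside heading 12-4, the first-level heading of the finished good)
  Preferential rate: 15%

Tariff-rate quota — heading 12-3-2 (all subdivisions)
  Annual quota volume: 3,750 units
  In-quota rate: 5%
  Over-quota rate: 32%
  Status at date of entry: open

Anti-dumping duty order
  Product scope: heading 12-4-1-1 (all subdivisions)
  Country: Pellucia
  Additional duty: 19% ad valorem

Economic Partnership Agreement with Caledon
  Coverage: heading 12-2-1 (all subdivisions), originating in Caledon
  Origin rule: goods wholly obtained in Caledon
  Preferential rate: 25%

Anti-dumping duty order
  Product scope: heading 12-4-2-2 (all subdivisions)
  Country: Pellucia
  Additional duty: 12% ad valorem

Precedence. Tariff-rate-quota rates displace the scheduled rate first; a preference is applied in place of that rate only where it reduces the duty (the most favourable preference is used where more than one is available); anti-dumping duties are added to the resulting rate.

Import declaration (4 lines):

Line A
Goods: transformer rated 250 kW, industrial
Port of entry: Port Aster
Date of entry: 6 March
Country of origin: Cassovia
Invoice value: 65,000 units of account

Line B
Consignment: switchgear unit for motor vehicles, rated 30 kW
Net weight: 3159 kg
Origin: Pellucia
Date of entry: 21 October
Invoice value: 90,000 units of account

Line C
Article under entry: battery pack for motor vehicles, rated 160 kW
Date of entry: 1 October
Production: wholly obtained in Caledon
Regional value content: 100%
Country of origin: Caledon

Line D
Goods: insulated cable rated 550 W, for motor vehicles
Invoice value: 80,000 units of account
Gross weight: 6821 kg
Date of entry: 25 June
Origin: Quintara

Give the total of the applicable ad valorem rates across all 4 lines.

117%

Line A: transformer → 12-1; rated 250 kW → 12-1-2; industrial → 12-1-2-3. Scheduled 31%. No special measure applies. → 31%.
Line B: switchgear unit → 12-3; rated 30 kW → 12-3-1; for motor vehicles → 12-3-1-3. Scheduled 27%. No special measure applies. → 27%.
Line C: battery pack → 12-4; rated 160 kW → 12-4-2; for motor vehicles → 12-4-2-1. Scheduled 37%. Caledon agreement on 12-4-2: RVC ≥ 45% → 23% available; Caledon agreement on 12-1-2-2: 12-4-2-1 not covered; Caledon agreement on 12-2-1: 12-4-2-1 not covered; preferential 23%. → 23%.
Line D: insulated cable → 12-2; rated 550 W → 12-2-2; for motor vehicles → 12-2-2-1. Scheduled 36%. No special measure applies. → 36%.
Sum: 31% + 27% + 23% + 36% = 117%.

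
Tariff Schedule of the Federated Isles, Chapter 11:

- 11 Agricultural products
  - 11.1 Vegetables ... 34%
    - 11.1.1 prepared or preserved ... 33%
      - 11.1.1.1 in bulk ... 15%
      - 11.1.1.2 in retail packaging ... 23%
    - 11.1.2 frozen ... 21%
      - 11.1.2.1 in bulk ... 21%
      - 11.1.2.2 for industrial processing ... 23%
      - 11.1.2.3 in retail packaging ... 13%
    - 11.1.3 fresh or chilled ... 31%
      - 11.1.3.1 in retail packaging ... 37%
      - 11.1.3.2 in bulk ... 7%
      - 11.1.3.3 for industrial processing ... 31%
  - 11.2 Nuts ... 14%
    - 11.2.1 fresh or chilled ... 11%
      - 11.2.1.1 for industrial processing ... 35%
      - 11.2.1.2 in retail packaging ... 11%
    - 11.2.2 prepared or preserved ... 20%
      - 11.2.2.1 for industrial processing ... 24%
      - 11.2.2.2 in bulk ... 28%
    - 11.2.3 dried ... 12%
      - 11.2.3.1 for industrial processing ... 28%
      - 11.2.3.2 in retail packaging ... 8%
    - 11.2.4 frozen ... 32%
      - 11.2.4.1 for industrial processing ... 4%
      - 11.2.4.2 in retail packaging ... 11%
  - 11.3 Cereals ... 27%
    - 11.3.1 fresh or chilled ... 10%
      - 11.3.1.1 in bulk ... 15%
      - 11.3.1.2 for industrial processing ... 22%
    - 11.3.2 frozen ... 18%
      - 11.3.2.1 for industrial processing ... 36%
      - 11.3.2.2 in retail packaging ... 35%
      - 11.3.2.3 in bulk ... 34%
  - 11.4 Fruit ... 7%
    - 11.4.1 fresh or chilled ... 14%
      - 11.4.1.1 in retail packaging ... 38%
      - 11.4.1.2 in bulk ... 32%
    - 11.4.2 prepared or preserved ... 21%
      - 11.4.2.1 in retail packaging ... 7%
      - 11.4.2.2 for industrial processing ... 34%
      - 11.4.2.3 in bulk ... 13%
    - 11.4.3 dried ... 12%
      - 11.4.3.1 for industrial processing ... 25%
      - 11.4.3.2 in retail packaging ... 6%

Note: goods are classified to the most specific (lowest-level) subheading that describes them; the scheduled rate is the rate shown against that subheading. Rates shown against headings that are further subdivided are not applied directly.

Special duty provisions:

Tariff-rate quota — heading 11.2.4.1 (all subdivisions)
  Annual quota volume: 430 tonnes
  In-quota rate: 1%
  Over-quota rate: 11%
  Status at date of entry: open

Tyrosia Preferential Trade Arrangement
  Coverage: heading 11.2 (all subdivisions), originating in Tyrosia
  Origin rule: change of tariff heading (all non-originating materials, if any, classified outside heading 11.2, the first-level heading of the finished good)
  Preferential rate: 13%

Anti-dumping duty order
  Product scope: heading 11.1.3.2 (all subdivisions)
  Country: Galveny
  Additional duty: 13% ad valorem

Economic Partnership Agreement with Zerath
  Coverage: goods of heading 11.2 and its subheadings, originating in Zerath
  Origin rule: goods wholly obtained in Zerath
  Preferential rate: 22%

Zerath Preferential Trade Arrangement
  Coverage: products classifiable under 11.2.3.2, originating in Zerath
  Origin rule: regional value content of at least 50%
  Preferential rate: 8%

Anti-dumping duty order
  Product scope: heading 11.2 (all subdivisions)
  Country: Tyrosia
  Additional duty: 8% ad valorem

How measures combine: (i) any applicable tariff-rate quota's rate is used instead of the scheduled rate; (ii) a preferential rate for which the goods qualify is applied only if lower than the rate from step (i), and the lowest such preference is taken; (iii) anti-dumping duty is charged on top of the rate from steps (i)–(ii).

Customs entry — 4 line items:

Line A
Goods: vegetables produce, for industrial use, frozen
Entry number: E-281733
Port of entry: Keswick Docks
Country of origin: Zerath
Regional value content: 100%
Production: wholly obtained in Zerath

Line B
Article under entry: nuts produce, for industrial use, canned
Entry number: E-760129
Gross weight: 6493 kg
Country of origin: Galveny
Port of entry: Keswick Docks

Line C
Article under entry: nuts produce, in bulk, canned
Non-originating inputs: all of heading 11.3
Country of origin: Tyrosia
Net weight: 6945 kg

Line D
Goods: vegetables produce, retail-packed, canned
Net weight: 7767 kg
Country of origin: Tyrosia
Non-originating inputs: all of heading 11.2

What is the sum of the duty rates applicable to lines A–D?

91%

Line A: vegetables → 11.1; frozen → 11.1.2; for industrial use → 11.1.2.2. Scheduled 23%. Zerath agreement on 11.2: 11.1.2.2 not covered; Zerath agreement on 11.2.3.2: 11.1.2.2 not covered. → 23%.
Line B: nuts → 11.2; canned → 11.2.2; for industrial use → 11.2.2.1. Scheduled 24%. No special measure applies. → 24%.
Line C: nuts → 11.2; canned → 11.2.2; in bulk → 11.2.2.2. Scheduled 28%. Tyrosia agreement on 11.2: CTH met → 13% available; preferential 13%; anti-dumping (Tyrosia, 11.2): +8%; total 13% + 8% = 21%. → 21%.
Line D: vegetables → 11.1; canned → 11.1.1; retail-packed → 11.1.1.2. Scheduled 23%. Tyrosia agreement on 11.2: 11.1.1.2 not covered. → 23%.
Sum: 23% + 24% + 21% + 23% = 91%.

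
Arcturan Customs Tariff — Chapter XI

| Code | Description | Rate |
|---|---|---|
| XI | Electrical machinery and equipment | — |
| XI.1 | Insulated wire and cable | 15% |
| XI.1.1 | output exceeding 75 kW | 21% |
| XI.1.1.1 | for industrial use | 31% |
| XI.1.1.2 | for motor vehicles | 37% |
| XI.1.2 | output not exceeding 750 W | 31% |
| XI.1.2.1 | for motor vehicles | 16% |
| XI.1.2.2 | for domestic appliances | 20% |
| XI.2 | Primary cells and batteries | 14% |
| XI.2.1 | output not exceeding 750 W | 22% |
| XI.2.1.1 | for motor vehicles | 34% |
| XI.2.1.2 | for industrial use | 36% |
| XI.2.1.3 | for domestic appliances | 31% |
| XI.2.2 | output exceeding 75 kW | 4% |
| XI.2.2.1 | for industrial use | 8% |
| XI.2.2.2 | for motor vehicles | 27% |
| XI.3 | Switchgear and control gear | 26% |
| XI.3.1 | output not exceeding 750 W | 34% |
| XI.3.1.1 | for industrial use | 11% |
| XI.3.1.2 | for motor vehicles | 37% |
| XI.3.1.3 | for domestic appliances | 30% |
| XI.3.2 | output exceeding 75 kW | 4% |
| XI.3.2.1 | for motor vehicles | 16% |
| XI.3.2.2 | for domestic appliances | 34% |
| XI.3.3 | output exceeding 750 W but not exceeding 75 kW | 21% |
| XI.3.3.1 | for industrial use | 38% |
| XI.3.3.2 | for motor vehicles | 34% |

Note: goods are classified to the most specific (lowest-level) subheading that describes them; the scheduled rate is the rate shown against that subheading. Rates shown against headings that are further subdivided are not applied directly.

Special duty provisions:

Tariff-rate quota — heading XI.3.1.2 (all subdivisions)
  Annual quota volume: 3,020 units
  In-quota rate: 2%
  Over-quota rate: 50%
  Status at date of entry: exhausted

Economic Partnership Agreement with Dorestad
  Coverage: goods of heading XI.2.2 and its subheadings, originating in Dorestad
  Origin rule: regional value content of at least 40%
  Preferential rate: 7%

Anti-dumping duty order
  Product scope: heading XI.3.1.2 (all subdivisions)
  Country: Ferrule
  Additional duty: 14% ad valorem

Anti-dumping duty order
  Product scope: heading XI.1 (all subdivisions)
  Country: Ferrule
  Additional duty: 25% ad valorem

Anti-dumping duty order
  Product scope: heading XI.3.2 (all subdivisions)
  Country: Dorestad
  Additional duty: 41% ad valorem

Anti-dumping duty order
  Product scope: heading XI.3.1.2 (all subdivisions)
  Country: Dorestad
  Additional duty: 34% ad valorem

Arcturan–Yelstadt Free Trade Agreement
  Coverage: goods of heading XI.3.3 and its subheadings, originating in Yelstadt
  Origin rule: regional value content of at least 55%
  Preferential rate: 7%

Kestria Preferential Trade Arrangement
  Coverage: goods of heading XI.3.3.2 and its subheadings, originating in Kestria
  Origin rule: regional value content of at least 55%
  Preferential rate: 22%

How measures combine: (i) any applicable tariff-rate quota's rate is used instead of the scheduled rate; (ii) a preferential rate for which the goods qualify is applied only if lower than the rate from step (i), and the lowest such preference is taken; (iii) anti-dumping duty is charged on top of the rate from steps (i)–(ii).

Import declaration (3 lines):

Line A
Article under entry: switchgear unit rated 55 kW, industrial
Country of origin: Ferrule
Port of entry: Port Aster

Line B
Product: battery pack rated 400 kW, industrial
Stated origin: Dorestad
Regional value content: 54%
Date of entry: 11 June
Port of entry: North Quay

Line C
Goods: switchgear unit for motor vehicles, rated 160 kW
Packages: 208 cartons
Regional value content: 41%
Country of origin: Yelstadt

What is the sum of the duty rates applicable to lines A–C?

Line A: switchgear unit → XI.3; rated 55 kW → XI.3.3; industrial → XI.3.3.1. Scheduled 38%. No special measure applies. → 38%.
Line B: battery pack → XI.2; rated 400 kW → XI.2.2; industrial → XI.2.2.1. Scheduled 8%. Dorestad agreement on XI.2.2: RVC ≥ 40% → 7% available; preferential 7%. → 7%.
Line C: switchgear unit → XI.3; rated 160 kW → XI.3.2; for motor vehicles → XI.3.2.1. Scheduled 16%. Yelstadt agreement on XI.3.3: XI.3.2.1 not covered. → 16%.
Sum: 38% + 7% + 16% = 61%.

61%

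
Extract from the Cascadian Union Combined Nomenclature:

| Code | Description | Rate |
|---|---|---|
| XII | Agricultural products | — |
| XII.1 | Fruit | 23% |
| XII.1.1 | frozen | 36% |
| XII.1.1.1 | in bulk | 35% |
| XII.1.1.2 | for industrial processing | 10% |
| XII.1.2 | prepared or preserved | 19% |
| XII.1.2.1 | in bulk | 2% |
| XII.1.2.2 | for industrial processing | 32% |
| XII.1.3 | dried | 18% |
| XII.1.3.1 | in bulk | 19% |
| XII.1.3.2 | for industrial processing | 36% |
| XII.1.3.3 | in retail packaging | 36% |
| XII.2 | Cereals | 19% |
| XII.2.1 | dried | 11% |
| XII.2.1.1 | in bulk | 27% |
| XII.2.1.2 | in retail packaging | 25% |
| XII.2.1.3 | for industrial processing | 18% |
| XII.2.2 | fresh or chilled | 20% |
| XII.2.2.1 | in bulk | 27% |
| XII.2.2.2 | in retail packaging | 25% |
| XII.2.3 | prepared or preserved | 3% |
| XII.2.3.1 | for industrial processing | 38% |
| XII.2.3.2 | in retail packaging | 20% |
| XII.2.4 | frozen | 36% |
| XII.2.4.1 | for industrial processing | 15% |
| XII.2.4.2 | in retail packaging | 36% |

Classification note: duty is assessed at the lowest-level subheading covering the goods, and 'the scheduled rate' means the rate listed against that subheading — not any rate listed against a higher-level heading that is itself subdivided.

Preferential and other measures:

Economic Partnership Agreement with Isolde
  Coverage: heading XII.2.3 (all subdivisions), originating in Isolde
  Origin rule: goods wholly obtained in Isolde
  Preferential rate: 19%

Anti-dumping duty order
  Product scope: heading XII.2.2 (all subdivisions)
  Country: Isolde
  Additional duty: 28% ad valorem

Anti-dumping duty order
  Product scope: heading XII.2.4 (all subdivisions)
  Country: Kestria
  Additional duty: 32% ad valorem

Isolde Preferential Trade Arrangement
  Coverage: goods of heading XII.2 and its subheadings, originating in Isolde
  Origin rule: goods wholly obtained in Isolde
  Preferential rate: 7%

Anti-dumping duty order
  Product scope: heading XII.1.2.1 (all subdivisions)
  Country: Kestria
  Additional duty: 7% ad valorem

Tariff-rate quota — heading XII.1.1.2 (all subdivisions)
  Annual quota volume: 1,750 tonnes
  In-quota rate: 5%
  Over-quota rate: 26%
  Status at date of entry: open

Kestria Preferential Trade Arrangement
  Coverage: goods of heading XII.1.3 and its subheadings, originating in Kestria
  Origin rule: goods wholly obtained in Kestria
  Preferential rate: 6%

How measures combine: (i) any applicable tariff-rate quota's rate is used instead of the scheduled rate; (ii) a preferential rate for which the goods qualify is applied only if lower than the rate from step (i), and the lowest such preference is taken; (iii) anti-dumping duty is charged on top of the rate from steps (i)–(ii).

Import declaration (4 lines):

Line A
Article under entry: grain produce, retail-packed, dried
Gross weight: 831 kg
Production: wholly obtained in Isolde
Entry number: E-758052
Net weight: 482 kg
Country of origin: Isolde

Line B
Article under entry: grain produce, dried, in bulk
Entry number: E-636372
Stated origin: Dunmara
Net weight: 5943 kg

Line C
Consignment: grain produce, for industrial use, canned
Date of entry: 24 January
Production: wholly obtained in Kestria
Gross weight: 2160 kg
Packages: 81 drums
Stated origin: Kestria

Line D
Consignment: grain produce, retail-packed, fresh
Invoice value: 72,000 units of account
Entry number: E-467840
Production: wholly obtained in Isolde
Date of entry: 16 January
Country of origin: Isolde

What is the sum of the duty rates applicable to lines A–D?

107%

Line A: grain → XII.2; dried → XII.2.1; retail-packed → XII.2.1.2. Scheduled 25%. Isolde agreement on XII.2.3: XII.2.1.2 not covered; Isolde agreement on XII.2: wholly obtained → 7% available; preferential 7%. → 7%.
Line B: grain → XII.2; dried → XII.2.1; in bulk → XII.2.1.1. Scheduled 27%. No special measure applies. → 27%.
Line C: grain → XII.2; canned → XII.2.3; for industrial use → XII.2.3.1. Scheduled 38%. Kestria agreement on XII.1.3: XII.2.3.1 not covered. → 38%.
Line D: grain → XII.2; fresh → XII.2.2; retail-packed → XII.2.2.2. Scheduled 25%. Isolde agreement on XII.2.3: XII.2.2.2 not covered; Isolde agreement on XII.2: wholly obtained → 7% available; preferential 7%; anti-dumping (Isolde, XII.2.2): +28%; total 7% + 28% = 35%. → 35%.
Sum: 7% + 27% + 38% + 35% = 107%.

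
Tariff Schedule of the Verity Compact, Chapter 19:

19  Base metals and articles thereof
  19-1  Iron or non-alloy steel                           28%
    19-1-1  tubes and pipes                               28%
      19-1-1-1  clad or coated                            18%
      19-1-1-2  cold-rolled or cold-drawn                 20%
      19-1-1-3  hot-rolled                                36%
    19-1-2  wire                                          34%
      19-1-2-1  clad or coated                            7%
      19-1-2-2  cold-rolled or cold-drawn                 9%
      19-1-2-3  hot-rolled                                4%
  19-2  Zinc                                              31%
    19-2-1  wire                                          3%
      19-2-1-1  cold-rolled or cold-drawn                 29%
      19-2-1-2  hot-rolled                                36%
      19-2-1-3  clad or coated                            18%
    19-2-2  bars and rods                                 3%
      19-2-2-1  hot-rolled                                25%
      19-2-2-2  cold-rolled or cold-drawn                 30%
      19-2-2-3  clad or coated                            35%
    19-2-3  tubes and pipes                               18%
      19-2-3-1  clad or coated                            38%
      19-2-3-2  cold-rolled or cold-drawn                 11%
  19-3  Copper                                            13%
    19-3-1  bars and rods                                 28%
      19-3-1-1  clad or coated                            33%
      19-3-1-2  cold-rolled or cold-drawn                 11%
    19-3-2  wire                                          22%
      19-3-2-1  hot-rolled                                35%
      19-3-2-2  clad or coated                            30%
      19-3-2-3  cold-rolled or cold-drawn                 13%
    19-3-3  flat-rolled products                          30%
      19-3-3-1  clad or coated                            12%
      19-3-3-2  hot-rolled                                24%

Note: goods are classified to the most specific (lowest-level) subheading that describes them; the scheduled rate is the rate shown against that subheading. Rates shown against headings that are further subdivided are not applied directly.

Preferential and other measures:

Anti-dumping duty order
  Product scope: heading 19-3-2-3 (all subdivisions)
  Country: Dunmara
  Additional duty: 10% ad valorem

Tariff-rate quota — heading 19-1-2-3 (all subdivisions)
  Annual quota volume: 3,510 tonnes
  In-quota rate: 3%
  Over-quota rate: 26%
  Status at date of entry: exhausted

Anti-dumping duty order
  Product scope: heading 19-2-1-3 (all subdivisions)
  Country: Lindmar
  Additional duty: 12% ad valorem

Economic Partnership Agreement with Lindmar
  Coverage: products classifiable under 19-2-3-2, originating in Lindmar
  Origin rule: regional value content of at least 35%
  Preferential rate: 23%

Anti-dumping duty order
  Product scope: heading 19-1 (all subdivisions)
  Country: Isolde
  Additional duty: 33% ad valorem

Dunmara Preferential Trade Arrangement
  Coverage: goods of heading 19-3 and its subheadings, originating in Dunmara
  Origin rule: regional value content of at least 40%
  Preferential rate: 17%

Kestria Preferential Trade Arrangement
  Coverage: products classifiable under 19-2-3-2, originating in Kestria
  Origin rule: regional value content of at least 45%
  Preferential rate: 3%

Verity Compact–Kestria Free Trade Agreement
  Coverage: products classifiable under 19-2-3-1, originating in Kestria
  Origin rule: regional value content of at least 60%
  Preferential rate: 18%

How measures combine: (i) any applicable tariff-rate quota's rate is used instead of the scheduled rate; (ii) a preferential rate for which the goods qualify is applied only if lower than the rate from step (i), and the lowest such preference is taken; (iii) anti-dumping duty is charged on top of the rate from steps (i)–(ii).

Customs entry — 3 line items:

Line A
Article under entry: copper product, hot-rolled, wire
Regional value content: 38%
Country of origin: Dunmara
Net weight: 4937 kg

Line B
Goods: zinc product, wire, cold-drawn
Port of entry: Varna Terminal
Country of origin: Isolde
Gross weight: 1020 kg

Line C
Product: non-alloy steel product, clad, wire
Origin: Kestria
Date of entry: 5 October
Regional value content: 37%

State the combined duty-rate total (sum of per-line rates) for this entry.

71%

Line A: copper → 19-3; wire → 19-3-2; hot-rolled → 19-3-2-1. Scheduled 35%. Dunmara agreement on 19-3: RVC < 40%. → 35%.
Line B: zinc → 19-2; wire → 19-2-1; cold-drawn → 19-2-1-1. Scheduled 29%. No special measure applies. → 29%.
Line C: non-alloy steel → 19-1; wire → 19-1-2; clad → 19-1-2-1. Scheduled 7%. Kestria agreement on 19-2-3-2: 19-1-2-1 not covered; Kestria agreement on 19-2-3-1: 19-1-2-1 not covered. → 7%.
Sum: 35% + 29% + 7% = 71%.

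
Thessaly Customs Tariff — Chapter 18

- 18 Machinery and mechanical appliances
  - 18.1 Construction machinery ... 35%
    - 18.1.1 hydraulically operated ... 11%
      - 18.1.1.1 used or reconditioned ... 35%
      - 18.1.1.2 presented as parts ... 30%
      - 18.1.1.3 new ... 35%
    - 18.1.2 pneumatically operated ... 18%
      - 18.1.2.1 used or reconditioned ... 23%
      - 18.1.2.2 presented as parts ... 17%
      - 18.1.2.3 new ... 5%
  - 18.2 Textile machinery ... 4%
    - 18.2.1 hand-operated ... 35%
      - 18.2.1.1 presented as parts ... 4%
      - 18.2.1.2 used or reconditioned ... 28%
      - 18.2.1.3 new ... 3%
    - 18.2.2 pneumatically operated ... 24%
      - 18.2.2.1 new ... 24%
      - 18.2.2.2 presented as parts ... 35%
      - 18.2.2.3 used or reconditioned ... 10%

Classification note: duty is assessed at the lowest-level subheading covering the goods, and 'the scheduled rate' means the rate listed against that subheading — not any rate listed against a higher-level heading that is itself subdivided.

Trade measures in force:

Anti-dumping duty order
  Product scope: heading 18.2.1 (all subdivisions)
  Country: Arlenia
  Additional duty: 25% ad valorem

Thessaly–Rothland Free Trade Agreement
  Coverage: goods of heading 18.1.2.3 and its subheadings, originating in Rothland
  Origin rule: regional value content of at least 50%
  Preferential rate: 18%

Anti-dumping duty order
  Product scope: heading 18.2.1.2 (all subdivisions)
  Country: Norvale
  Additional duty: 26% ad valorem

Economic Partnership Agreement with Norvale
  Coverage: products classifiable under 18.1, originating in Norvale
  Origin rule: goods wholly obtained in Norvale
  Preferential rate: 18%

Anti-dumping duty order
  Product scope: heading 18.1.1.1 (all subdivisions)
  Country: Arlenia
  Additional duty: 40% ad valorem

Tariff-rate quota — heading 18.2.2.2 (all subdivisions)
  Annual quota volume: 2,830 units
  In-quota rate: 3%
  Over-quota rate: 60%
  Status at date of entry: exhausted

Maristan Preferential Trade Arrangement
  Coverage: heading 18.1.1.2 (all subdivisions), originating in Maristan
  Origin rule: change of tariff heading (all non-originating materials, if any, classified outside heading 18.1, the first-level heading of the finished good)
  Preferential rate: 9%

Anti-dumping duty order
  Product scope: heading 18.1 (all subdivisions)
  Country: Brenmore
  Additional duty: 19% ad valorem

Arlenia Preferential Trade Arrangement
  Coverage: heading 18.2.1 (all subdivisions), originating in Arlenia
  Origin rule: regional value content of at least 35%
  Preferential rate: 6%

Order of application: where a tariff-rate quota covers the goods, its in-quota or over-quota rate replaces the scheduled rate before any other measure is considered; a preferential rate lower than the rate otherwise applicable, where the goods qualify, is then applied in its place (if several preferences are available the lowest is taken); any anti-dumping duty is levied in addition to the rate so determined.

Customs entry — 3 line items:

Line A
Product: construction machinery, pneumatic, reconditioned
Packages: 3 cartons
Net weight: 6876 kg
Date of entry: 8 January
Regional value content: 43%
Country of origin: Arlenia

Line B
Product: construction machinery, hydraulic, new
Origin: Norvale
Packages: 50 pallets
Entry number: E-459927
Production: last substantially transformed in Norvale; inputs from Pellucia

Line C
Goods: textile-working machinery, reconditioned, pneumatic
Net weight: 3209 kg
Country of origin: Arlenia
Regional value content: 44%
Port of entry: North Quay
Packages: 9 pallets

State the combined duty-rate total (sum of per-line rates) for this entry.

Line A: construction → 18.1; pneumatic → 18.1.2; reconditioned → 18.1.2.1. Scheduled 23%. Arlenia agreement on 18.2.1: 18.1.2.1 not covered. → 23%.
Line B: construction → 18.1; hydraulic → 18.1.1; new → 18.1.1.3. Scheduled 35%. Norvale agreement on 18.1: not wholly obtained. → 35%.
Line C: textile-working → 18.2; pneumatic → 18.2.2; reconditioned → 18.2.2.3. Scheduled 10%. Arlenia agreement on 18.2.1: 18.2.2.3 not covered. → 10%.
Sum: 23% + 35% + 10% = 68%.

68%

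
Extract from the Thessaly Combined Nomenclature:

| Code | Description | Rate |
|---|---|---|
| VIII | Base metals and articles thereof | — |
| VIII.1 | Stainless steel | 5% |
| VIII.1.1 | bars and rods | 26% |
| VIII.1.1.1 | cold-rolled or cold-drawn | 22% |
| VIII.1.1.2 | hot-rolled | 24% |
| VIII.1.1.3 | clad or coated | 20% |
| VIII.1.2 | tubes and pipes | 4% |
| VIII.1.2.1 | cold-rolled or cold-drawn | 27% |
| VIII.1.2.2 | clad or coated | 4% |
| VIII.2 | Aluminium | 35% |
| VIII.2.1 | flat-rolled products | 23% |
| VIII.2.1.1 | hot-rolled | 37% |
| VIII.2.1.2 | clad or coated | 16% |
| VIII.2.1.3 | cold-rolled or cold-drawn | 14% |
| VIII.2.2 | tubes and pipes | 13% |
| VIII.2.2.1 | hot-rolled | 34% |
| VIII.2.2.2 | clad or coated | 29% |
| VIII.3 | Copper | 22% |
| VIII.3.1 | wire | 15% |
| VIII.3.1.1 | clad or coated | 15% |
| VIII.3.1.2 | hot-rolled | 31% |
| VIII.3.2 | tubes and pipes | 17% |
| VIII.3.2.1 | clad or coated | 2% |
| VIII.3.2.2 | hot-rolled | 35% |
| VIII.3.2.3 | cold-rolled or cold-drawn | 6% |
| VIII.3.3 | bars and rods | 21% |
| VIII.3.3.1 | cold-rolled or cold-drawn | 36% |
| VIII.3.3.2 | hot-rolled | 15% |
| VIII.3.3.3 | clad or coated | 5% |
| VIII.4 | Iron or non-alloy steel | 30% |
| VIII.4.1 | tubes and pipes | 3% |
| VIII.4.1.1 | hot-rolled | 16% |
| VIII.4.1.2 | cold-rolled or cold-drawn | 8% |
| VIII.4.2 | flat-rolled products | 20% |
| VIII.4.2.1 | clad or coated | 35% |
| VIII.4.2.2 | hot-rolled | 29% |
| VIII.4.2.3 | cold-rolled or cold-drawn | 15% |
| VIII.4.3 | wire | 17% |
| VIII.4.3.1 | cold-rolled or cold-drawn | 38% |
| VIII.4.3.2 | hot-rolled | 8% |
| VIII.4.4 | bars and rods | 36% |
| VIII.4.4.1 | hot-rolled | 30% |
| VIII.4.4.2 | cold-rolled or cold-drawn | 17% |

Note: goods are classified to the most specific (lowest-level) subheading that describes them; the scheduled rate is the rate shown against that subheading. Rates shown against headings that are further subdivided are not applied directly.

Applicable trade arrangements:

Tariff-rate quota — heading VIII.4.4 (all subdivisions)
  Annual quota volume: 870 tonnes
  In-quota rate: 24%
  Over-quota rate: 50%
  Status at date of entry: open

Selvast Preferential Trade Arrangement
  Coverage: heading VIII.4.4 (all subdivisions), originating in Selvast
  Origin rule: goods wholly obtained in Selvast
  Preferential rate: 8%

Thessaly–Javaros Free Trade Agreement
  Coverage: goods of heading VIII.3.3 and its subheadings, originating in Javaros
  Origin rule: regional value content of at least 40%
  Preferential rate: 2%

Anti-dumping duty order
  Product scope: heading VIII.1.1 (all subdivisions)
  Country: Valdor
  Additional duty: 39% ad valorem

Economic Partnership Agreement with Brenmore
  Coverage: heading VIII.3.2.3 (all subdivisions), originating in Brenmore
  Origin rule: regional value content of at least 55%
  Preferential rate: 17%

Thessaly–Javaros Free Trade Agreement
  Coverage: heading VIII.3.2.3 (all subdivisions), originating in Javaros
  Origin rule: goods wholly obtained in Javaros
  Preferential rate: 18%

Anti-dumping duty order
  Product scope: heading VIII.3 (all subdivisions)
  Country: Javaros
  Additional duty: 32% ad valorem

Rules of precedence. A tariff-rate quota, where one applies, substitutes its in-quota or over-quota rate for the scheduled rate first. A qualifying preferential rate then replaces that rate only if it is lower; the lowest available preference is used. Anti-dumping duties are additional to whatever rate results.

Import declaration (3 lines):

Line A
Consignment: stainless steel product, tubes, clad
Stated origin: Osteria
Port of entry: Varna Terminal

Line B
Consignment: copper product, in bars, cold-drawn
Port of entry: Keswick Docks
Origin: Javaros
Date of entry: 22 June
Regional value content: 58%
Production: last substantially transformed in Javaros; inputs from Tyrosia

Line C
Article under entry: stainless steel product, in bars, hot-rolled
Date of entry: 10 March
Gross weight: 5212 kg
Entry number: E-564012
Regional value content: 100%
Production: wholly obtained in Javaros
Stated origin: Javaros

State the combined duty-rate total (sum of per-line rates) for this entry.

62%

Line A: stainless steel → VIII.1; tubes → VIII.1.2; clad → VIII.1.2.2. Scheduled 4%. No special measure applies. → 4%.
Line B: copper → VIII.3; in bars → VIII.3.3; cold-drawn → VIII.3.3.1. Scheduled 36%. Javaros agreement on VIII.3.3: RVC ≥ 40% → 2% available; Javaros agreement on VIII.3.2.3: VIII.3.3.1 not covered; preferential 2%; anti-dumping (Javaros, VIII.3): +32%; total 2% + 32% = 34%. → 34%.
Line C: stainless steel → VIII.1; in bars → VIII.1.1; hot-rolled → VIII.1.1.2. Scheduled 24%. Javaros agreement on VIII.3.3: VIII.1.1.2 not covered; Javaros agreement on VIII.3.2.3: VIII.1.1.2 not covered. → 24%.
Sum: 4% + 34% + 24% = 62%.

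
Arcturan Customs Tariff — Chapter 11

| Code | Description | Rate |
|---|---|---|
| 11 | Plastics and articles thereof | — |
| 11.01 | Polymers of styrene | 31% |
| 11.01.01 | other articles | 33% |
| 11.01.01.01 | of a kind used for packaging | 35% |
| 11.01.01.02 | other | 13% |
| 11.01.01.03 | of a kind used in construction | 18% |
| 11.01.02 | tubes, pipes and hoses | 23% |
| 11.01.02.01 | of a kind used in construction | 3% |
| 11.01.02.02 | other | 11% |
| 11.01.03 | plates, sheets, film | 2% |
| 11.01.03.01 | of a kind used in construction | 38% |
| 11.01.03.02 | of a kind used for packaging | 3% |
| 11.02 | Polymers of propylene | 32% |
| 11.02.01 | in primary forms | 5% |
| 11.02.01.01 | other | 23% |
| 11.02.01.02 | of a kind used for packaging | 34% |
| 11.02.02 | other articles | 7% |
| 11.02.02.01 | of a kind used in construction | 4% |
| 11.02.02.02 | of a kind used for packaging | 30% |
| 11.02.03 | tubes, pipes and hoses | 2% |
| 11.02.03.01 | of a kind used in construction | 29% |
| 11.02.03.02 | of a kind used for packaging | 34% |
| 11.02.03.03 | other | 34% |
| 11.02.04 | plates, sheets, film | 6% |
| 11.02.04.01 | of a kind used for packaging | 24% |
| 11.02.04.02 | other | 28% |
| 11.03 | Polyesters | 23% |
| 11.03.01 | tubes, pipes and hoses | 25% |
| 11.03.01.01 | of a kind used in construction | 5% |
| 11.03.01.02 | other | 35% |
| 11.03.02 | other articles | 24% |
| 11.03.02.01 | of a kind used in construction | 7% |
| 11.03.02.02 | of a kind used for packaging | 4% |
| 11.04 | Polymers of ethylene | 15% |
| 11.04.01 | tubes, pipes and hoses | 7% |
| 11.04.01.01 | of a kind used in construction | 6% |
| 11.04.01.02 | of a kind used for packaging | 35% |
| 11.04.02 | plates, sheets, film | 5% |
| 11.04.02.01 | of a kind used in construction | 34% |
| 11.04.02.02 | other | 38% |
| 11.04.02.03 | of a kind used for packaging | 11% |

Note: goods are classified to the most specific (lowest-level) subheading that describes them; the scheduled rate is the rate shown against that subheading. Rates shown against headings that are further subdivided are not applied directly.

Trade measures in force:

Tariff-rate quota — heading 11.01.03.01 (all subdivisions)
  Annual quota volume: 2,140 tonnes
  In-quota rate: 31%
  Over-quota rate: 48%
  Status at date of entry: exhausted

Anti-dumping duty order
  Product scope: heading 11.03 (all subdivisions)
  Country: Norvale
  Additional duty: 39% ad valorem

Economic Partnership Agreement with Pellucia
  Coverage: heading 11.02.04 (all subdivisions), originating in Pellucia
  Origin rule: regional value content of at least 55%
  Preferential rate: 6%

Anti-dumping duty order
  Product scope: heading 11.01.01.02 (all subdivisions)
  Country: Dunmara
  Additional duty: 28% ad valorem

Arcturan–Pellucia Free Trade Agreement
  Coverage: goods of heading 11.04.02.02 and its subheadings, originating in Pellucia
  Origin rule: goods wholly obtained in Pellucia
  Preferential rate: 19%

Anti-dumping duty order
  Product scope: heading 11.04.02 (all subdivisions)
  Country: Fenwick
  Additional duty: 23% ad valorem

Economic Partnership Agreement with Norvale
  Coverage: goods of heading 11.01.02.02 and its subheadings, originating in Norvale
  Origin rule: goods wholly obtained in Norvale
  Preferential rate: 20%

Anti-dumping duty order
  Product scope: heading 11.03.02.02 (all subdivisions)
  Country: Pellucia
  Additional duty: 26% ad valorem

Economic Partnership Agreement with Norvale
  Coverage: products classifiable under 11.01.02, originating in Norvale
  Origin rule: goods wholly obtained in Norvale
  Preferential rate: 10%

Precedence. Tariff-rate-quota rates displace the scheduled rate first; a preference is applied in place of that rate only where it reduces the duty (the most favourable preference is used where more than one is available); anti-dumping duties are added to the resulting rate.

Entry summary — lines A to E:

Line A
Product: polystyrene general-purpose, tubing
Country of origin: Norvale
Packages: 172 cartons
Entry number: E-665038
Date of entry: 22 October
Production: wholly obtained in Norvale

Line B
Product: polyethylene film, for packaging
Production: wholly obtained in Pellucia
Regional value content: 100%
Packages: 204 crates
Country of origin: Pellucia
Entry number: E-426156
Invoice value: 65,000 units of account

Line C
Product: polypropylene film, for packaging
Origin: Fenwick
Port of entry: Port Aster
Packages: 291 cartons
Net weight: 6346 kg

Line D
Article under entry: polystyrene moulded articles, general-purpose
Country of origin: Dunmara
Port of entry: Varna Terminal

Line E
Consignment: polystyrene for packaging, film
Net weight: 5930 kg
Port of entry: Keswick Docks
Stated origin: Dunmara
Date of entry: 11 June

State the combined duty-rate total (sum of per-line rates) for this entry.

89%

Line A: polystyrene → 11.01; tubing → 11.01.02; general-purpose → 11.01.02.02. Scheduled 11%. Norvale agreement on 11.01.02.02: wholly obtained → 20% available; Norvale agreement on 11.01.02: wholly obtained → 10% available; preferential 10%. → 10%.
Line B: polyethylene → 11.04; film → 11.04.02; for packaging → 11.04.02.03. Scheduled 11%. Pellucia agreement on 11.02.04: 11.04.02.03 not covered; Pellucia agreement on 11.04.02.02: 11.04.02.03 not covered. → 11%.
Line C: polypropylene → 11.02; film → 11.02.04; for packaging → 11.02.04.01. Scheduled 24%. No special measure applies. → 24%.
Line D: polystyrene → 11.01; moulded articles → 11.01.01; general-purpose → 11.01.01.02. Scheduled 13%. anti-dumping (Dunmara, 11.01.01.02): +28%; total 13% + 28% = 41%. → 41%.
Line E: polystyrene → 11.01; film → 11.01.03; for packaging → 11.01.03.02. Scheduled 3%. No special measure applies. → 3%.
Sum: 10% + 11% + 24% + 41% + 3% = 89%.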